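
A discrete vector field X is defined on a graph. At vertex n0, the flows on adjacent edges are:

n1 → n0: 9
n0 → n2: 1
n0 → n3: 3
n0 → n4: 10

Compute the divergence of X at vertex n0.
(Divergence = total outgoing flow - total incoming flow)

Divergence = sum of outgoing flows = (-9) + 1 + 3 + 10 = 5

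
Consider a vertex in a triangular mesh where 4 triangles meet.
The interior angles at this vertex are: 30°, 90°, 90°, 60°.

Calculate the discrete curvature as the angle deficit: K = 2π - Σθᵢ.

Sum of angles = 270°. K = 360° - 270° = 90°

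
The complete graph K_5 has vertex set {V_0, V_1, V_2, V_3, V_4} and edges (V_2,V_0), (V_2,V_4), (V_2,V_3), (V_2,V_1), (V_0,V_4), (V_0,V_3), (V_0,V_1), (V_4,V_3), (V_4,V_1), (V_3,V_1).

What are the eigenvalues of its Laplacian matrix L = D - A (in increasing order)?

For the complete graph K_n, L = nI − J (J = all-ones matrix). J has eigenvalues n (once, eigenvector 𝟙) and 0 (multiplicity n−1), so L has eigenvalues 0 (once) and n (multiplicity n−1). Here n = 5: eigenvalue 0 once and 5 with multiplicity 4.
Laplacian eigenvalues (increasing order): [0.0, 5.0, 5.0, 5.0, 5.0]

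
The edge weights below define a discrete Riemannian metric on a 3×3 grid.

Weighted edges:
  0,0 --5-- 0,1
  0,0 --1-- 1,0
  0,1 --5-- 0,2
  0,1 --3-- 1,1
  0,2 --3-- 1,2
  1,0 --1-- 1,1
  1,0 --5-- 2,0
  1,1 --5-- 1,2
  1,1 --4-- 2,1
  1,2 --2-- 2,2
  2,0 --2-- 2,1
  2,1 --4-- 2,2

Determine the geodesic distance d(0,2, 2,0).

Shortest path: 0,2 → 1,2 → 2,2 → 2,1 → 2,0, total weight = 11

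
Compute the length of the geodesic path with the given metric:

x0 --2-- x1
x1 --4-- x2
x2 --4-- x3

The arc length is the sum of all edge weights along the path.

Arc length = 2 + 4 + 4 = 10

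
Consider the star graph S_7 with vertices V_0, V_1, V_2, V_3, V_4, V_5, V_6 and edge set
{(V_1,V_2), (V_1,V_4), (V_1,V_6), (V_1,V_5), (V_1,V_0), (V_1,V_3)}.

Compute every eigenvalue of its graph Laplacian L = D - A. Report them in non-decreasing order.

The star S_7 is the complete bipartite graph K_{1,6} (one hub of degree 6, 6 leaves of degree 1). The Laplacian spectrum of K_{p,q} is 0, p (multiplicity q−1), q (multiplicity p−1), p+q. With p = 1, q = 6: 0 once, 1 with multiplicity 5, and 7 once. (Check: trace L = sum of degrees = 12 = 5·1 + 7.)
Laplacian eigenvalues (increasing order): [0.0, 1.0, 1.0, 1.0, 1.0, 1.0, 7.0]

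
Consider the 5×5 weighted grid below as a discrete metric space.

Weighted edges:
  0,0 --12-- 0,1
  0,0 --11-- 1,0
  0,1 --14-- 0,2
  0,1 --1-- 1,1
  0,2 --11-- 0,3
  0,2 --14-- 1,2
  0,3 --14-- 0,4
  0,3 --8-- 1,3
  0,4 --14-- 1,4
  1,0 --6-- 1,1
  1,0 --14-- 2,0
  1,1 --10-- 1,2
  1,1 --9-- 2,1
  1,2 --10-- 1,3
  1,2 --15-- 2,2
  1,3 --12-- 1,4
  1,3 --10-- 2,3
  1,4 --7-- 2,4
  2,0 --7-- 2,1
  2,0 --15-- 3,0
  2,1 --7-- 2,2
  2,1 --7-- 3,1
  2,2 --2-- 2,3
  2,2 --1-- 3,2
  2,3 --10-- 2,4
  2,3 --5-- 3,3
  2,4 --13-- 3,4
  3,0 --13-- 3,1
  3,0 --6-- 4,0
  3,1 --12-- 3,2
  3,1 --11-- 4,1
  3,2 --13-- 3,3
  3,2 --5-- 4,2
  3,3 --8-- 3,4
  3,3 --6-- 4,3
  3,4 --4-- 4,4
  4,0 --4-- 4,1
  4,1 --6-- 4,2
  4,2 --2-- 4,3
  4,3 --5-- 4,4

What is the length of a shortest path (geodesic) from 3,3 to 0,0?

Shortest path: 3,3 → 2,3 → 2,2 → 2,1 → 1,1 → 0,1 → 0,0, total weight = 36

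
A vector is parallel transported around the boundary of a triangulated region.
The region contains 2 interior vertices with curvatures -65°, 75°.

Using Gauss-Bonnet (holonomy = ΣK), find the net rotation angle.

Holonomy = total enclosed curvature = (-65°) + 75° = 10°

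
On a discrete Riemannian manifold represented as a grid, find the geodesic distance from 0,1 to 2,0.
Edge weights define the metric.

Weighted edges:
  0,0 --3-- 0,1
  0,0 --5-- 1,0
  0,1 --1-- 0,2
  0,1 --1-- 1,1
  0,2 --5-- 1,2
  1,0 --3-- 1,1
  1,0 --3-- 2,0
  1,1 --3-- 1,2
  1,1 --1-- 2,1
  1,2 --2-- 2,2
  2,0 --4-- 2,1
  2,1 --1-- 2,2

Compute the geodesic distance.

Shortest path: 0,1 → 1,1 → 2,1 → 2,0, total weight = 6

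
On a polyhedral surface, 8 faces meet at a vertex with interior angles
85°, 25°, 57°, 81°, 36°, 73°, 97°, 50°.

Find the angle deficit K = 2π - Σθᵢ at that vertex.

Sum of angles = 504°. K = 360° - 504° = -144° = -4π/5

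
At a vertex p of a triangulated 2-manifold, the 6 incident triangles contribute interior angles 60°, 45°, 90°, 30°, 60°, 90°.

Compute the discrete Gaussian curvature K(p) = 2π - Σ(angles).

Sum of angles = 375°. K = 360° - 375° = -15°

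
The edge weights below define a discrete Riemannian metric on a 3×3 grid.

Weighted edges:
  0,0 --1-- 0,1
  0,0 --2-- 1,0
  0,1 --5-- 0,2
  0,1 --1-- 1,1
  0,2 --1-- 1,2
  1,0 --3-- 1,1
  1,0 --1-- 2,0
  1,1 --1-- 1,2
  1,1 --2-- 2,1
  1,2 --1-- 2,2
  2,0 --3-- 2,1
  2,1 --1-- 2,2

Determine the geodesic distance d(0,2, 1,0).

Shortest path: 0,2 → 1,2 → 1,1 → 1,0, total weight = 5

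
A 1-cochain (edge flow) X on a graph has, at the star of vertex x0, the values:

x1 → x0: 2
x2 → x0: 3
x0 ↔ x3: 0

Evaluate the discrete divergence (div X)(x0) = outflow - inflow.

Divergence = sum of outgoing flows = (-2) + (-3) + 0 = -5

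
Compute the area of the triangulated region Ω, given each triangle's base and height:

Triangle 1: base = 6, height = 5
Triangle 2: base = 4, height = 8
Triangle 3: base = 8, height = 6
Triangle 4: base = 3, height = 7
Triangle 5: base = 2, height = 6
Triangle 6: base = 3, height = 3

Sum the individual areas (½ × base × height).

(1/2)×6×5 + (1/2)×4×8 + (1/2)×8×6 + (1/2)×3×7 + (1/2)×2×6 + (1/2)×3×3 = 76.0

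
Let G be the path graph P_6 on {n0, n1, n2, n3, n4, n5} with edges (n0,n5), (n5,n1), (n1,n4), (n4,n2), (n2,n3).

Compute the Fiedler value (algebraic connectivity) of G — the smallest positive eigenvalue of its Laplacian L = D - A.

The path graph P_n has Laplacian eigenvalues λ_k = 2 − 2cos(kπ/n), k = 0, 1, …, n−1. Here n = 6:
k=0: 2 − 2cos(0) = 0.0; k=1: 2 − 2cos(π/6) = 0.2679; k=2: 2 − 2cos(π/3) = 1.0; k=3: 2 − 2cos(π/2) = 2.0; k=4: 2 − 2cos(2π/3) = 3.0; k=5: 2 − 2cos(5π/6) = 3.7321.
Laplacian eigenvalues: [0.0, 0.2679, 1.0, 2.0, 3.0, 3.7321]. Algebraic connectivity (smallest non-zero eigenvalue) = 0.2679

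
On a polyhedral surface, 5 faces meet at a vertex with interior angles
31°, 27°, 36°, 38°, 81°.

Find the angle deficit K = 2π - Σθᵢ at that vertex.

Sum of angles = 213°. K = 360° - 213° = 147° = 49π/60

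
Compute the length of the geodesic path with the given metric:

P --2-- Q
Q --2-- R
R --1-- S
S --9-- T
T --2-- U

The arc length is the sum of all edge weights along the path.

Arc length = 2 + 2 + 1 + 9 + 2 = 16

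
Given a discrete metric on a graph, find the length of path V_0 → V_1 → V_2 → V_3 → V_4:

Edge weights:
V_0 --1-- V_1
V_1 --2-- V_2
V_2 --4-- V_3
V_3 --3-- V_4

Arc length = 1 + 2 + 4 + 3 = 10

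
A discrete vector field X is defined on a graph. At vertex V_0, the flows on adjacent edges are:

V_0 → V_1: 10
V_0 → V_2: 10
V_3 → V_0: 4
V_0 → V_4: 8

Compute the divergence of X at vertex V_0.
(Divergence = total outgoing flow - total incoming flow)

Divergence = sum of outgoing flows = 10 + 10 + (-4) + 8 = 24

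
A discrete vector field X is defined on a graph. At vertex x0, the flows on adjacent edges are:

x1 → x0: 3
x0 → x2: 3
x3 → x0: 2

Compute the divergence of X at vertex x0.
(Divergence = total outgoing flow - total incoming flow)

Divergence = sum of outgoing flows = (-3) + 3 + (-2) = -2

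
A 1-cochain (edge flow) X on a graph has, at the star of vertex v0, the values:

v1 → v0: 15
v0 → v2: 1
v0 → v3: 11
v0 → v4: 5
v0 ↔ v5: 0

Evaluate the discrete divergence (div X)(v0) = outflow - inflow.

Divergence = sum of outgoing flows = (-15) + 1 + 11 + 5 + 0 = 2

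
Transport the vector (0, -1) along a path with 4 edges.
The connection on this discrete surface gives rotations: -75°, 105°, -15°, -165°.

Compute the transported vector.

Total rotation: (-75°) + 105° + (-15°) + (-165°) = -150°. Final vector: (-0.5000, 0.8660)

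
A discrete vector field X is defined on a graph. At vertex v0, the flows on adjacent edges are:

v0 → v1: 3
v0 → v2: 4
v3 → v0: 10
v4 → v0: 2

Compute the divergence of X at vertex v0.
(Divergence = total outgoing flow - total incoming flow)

Divergence = sum of outgoing flows = 3 + 4 + (-10) + (-2) = -5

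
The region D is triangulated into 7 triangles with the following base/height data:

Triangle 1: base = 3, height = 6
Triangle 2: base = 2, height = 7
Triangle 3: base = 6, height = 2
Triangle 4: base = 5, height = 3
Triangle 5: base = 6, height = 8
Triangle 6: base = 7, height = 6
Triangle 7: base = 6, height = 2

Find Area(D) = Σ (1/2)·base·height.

(1/2)×3×6 + (1/2)×2×7 + (1/2)×6×2 + (1/2)×5×3 + (1/2)×6×8 + (1/2)×7×6 + (1/2)×6×2 = 80.5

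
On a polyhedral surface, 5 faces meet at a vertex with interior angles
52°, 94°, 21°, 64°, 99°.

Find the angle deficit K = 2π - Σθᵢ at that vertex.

Sum of angles = 330°. K = 360° - 330° = 30° = π/6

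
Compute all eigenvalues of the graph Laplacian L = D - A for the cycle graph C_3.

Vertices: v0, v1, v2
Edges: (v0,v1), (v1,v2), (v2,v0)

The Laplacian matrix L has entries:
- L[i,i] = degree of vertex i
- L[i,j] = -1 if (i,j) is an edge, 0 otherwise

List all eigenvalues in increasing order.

The cycle graph C_n has Laplacian eigenvalues λ_k = 2 − 2cos(2πk/n), k = 0, 1, …, n−1. Here n = 3:
k=0: 2 − 2cos(0) = 0.0; k=1: 2 − 2cos(2π/3) = 3.0; k=2: 2 − 2cos(4π/3) = 3.0.
Laplacian eigenvalues (increasing order): [0.0, 3.0, 3.0]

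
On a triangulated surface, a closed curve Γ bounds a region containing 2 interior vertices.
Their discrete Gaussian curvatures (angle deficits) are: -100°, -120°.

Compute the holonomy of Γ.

Holonomy = total enclosed curvature = (-100°) + (-120°) = -220°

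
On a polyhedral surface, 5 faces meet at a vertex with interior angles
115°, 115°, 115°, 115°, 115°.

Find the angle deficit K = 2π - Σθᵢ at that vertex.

Sum of angles = 575°. K = 360° - 575° = -215°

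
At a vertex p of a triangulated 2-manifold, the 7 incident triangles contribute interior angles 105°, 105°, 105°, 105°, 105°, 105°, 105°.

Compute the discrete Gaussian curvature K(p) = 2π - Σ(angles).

Sum of angles = 735°. K = 360° - 735° = -375° = -25π/12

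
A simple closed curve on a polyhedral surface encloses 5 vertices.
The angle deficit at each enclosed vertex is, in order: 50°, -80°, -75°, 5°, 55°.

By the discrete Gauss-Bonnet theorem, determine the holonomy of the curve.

Holonomy = total enclosed curvature = 50° + (-80°) + (-75°) + 5° + 55° = -45°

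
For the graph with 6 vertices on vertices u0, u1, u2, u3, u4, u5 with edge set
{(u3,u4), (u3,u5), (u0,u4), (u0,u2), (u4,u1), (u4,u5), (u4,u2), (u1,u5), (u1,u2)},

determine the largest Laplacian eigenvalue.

Degrees: deg(u0) = 2, deg(u1) = 3, deg(u2) = 3, deg(u3) = 2, deg(u4) = 5, deg(u5) = 3.
L = D − A with rows/columns ordered (u0, u1, u2, u3, u4, u5):
  [ 2,  0, -1,  0, -1,  0]
  [ 0,  3, -1,  0, -1, -1]
  [-1, -1,  3,  0, -1,  0]
  [ 0,  0,  0,  2, -1, -1]
  [-1, -1, -1, -1,  5, -1]
  [ 0, -1,  0, -1, -1,  3]
Characteristic polynomial: det(λI − L) = λ(λ² − 5λ + 5)(λ² − 7λ + 11)(λ − 6).
Roots: λ = 0; (λ² − 5λ + 5) = 0 ⇒ λ = (5 ± √5)/2 ≈ 1.382, 3.618; (λ² − 7λ + 11) = 0 ⇒ λ = (7 ± √5)/2 ≈ 2.382, 4.618; (λ − 6) = 0 ⇒ λ = 6.
(Check: the roots sum (with multiplicity) to 18, matching trace L = Σdeg = 2·9 = 18.)
Laplacian eigenvalues: [0.0, 1.382, 2.382, 3.618, 4.618, 6.0]. Largest eigenvalue (spectral radius) = 6.0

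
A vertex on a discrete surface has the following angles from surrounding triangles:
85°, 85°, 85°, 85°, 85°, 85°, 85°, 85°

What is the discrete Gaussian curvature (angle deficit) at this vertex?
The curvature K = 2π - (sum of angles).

Sum of angles = 680°. K = 360° - 680° = -320° = -16π/9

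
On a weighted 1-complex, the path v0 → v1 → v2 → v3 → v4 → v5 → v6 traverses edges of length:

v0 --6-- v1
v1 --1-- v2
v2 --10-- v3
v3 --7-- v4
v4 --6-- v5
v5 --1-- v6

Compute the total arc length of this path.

Arc length = 6 + 1 + 10 + 7 + 6 + 1 = 31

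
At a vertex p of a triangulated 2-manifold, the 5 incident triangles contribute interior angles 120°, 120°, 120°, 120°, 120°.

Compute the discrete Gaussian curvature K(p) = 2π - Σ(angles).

Sum of angles = 600°. K = 360° - 600° = -240° = -4π/3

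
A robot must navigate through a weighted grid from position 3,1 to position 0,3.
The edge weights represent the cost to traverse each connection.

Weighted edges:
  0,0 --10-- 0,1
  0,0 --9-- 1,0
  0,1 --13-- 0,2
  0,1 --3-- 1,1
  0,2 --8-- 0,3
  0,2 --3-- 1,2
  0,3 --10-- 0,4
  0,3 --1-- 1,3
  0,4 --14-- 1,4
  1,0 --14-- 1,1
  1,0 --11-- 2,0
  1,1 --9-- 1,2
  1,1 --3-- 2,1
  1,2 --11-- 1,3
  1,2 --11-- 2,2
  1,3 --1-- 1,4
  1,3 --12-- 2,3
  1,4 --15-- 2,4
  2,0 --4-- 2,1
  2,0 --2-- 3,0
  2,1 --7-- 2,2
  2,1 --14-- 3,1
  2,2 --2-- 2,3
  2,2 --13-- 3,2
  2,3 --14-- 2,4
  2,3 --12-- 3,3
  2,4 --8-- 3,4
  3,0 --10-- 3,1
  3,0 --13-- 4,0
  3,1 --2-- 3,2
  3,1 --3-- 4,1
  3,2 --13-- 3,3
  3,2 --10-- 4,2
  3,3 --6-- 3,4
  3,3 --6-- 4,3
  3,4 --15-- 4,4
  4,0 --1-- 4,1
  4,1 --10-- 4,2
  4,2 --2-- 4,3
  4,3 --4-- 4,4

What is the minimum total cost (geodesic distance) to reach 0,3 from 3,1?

Shortest path: 3,1 → 3,2 → 2,2 → 2,3 → 1,3 → 0,3, total weight = 30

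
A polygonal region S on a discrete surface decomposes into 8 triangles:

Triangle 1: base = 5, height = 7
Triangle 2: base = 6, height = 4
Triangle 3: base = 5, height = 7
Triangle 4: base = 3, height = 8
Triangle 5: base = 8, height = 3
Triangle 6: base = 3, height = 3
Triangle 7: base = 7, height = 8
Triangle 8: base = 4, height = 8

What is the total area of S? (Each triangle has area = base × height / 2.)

(1/2)×5×7 + (1/2)×6×4 + (1/2)×5×7 + (1/2)×3×8 + (1/2)×8×3 + (1/2)×3×3 + (1/2)×7×8 + (1/2)×4×8 = 119.5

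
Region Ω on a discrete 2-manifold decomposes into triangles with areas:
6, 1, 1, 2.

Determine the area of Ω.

6 + 1 + 1 + 2 = 10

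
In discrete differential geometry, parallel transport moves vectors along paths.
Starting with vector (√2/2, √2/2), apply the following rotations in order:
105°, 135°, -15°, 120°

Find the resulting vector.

Total rotation: 105° + 135° + (-15°) + 120° = 345° ≡ -15° (mod 360°). Final vector: (0.8660, 0.5000)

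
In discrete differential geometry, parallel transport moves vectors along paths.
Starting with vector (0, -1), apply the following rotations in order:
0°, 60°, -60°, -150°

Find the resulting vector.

Total rotation: 0° + 60° + (-60°) + (-150°) = -150°. Final vector: (-0.5000, 0.8660)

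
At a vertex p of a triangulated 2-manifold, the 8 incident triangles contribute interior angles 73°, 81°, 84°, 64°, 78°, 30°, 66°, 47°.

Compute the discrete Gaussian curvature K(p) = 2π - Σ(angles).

Sum of angles = 523°. K = 360° - 523° = -163° = -163π/180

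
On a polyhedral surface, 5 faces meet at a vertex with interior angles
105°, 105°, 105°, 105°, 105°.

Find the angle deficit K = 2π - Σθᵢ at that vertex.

Sum of angles = 525°. K = 360° - 525° = -165° = -11π/12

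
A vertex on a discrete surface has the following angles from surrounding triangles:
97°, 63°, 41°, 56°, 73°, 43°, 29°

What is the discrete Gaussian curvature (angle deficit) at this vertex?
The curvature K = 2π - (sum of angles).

Sum of angles = 402°. K = 360° - 402° = -42° = -7π/30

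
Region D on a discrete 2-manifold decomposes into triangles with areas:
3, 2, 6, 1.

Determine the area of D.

3 + 2 + 6 + 1 = 12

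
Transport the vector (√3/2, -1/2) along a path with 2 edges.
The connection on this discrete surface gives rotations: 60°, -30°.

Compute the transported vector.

Total rotation: 60° + (-30°) = 30°. Final vector: (1, 0)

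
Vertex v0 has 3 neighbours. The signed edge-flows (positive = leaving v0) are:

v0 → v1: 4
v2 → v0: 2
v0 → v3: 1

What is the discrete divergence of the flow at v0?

Divergence = sum of outgoing flows = 4 + (-2) + 1 = 3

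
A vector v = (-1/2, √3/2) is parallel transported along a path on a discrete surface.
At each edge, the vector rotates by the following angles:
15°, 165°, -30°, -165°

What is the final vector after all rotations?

Total rotation: 15° + 165° + (-30°) + (-165°) = -15°. Final vector: (-0.2588, 0.9659)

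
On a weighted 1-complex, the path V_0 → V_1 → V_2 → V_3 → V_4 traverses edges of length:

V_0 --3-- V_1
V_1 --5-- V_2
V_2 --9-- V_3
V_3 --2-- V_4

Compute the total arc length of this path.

Arc length = 3 + 5 + 9 + 2 = 19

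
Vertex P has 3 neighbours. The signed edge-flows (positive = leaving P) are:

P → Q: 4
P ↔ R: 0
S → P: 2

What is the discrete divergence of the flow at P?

Divergence = sum of outgoing flows = 4 + 0 + (-2) = 2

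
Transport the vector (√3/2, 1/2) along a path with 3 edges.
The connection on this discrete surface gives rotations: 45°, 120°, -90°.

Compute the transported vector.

Total rotation: 45° + 120° + (-90°) = 75°. Final vector: (-0.2588, 0.9659)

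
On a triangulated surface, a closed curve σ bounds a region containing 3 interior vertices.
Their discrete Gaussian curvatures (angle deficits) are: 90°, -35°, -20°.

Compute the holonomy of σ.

Holonomy = total enclosed curvature = 90° + (-35°) + (-20°) = 35°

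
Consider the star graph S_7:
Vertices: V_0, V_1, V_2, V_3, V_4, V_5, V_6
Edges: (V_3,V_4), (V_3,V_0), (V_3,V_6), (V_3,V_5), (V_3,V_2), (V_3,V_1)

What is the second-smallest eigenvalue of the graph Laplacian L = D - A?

The star S_7 is the complete bipartite graph K_{1,6} (one hub of degree 6, 6 leaves of degree 1). The Laplacian spectrum of K_{p,q} is 0, p (multiplicity q−1), q (multiplicity p−1), p+q. With p = 1, q = 6: 0 once, 1 with multiplicity 5, and 7 once. (Check: trace L = sum of degrees = 12 = 5·1 + 7.)
Laplacian eigenvalues: [0.0, 1.0, 1.0, 1.0, 1.0, 1.0, 7.0]. Algebraic connectivity (smallest non-zero eigenvalue) = 1.0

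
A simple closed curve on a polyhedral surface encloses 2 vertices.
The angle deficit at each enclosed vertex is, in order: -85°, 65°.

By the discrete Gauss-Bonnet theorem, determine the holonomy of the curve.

Holonomy = total enclosed curvature = (-85°) + 65° = -20°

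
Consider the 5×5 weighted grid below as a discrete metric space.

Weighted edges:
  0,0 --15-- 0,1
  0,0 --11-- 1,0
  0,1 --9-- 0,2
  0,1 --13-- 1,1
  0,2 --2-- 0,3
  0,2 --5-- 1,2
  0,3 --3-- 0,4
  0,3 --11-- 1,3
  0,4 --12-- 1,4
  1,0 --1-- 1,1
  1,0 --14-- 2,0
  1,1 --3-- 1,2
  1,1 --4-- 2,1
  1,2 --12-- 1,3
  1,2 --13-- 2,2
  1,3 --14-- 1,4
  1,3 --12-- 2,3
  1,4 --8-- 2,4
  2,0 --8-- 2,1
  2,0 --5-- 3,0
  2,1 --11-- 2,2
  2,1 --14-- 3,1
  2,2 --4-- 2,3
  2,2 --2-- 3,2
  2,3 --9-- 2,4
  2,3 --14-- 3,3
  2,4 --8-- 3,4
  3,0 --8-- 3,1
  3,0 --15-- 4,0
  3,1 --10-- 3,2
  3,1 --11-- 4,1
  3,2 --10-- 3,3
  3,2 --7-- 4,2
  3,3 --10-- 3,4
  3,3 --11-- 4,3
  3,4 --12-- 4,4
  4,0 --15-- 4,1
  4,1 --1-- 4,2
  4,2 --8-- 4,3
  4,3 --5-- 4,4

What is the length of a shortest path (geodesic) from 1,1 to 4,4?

Shortest path: 1,1 → 2,1 → 2,2 → 3,2 → 4,2 → 4,3 → 4,4, total weight = 37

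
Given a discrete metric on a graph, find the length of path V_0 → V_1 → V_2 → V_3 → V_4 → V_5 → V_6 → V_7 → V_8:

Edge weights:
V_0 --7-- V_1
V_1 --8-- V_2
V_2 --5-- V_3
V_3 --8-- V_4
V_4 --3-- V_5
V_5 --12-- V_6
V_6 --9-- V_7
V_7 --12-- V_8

Arc length = 7 + 8 + 5 + 8 + 3 + 12 + 9 + 12 = 64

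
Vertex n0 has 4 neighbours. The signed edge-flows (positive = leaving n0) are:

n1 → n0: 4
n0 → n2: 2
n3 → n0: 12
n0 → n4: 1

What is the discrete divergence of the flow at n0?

Divergence = sum of outgoing flows = (-4) + 2 + (-12) + 1 = -13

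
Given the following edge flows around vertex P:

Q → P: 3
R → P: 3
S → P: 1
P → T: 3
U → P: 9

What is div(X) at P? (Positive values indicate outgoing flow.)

Divergence = sum of outgoing flows = (-3) + (-3) + (-1) + 3 + (-9) = -13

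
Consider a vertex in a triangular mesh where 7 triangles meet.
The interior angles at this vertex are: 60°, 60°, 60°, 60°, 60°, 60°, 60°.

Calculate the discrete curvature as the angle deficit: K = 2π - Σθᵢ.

Sum of angles = 420°. K = 360° - 420° = -60° = -π/3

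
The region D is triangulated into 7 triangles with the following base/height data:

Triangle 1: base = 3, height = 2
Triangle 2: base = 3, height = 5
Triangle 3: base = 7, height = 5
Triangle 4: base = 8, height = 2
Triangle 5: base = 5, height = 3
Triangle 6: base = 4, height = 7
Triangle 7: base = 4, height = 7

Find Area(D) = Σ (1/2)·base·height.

(1/2)×3×2 + (1/2)×3×5 + (1/2)×7×5 + (1/2)×8×2 + (1/2)×5×3 + (1/2)×4×7 + (1/2)×4×7 = 71.5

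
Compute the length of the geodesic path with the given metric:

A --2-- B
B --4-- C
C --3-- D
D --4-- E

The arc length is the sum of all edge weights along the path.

Arc length = 2 + 4 + 3 + 4 = 13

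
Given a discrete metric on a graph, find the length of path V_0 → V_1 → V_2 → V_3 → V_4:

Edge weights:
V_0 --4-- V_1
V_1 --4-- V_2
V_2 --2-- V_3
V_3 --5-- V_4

Arc length = 4 + 4 + 2 + 5 = 15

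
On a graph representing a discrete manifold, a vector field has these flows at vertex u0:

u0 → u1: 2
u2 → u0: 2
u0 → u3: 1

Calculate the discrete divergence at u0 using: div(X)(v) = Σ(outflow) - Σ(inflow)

Divergence = sum of outgoing flows = 2 + (-2) + 1 = 1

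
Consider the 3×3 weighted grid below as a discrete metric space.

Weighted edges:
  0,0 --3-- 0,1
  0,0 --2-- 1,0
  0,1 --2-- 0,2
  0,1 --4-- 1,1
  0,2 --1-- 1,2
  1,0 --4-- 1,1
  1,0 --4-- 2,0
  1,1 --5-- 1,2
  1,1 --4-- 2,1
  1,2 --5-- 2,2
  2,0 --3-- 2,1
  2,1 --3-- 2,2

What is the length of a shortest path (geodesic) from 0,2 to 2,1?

Shortest path: 0,2 → 1,2 → 2,2 → 2,1, total weight = 9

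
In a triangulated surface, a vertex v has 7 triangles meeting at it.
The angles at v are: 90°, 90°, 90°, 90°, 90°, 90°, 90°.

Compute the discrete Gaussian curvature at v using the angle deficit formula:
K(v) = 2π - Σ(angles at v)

Sum of angles = 630°. K = 360° - 630° = -270° = -3π/2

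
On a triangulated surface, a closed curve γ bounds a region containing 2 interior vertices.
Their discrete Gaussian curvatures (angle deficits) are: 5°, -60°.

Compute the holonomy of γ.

Holonomy = total enclosed curvature = 5° + (-60°) = -55°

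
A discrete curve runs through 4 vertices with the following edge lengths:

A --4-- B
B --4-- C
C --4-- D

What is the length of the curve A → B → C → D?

Arc length = 4 + 4 + 4 = 12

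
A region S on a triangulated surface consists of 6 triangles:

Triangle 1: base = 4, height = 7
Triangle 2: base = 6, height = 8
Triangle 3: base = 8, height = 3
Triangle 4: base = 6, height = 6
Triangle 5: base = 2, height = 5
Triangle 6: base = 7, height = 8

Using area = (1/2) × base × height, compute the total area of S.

(1/2)×4×7 + (1/2)×6×8 + (1/2)×8×3 + (1/2)×6×6 + (1/2)×2×5 + (1/2)×7×8 = 101.0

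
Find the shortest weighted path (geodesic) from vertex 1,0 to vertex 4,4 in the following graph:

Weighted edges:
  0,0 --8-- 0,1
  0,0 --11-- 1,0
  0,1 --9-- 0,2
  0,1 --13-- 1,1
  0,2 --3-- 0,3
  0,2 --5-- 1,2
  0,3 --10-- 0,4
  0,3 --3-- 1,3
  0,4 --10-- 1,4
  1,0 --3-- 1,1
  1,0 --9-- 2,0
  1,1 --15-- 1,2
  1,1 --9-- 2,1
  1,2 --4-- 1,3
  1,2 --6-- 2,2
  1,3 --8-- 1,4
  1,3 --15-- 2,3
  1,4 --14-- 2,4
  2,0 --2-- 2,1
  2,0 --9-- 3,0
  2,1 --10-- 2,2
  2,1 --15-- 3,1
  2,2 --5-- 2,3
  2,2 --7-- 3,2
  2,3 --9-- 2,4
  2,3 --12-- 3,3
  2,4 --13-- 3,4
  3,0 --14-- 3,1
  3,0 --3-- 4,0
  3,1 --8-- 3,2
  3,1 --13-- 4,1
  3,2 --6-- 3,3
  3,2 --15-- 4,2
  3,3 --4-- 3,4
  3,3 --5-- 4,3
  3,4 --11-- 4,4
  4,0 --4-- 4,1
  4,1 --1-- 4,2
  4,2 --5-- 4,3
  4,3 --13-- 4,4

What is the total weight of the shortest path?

Shortest path: 1,0 → 2,0 → 3,0 → 4,0 → 4,1 → 4,2 → 4,3 → 4,4, total weight = 44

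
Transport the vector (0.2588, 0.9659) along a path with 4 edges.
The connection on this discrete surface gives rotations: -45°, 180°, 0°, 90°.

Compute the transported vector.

Total rotation: (-45°) + 180° + 0° + 90° = 225° ≡ -135° (mod 360°). Final vector: (0.5000, -0.8660)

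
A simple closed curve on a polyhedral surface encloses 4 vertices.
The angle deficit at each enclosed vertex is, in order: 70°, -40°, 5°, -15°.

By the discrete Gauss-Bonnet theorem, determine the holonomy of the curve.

Holonomy = total enclosed curvature = 70° + (-40°) + 5° + (-15°) = 20°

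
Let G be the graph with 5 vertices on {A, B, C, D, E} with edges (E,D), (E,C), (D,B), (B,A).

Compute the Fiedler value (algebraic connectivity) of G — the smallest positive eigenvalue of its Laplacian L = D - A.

Degrees: deg(A) = 1, deg(B) = 2, deg(C) = 1, deg(D) = 2, deg(E) = 2.
L = D − A with rows/columns ordered (A, B, C, D, E):
  [ 1, -1,  0,  0,  0]
  [-1,  2,  0, -1,  0]
  [ 0,  0,  1,  0, -1]
  [ 0, -1,  0,  2, -1]
  [ 0,  0, -1, -1,  2]
Characteristic polynomial: det(λI − L) = λ(λ² − 3λ + 1)(λ² − 5λ + 5).
Roots: λ = 0; (λ² − 3λ + 1) = 0 ⇒ λ = (3 ± √5)/2 ≈ 0.382, 2.618; (λ² − 5λ + 5) = 0 ⇒ λ = (5 ± √5)/2 ≈ 1.382, 3.618.
(Check: the roots sum (with multiplicity) to 8, matching trace L = Σdeg = 2·4 = 8.)
Laplacian eigenvalues: [0.0, 0.382, 1.382, 2.618, 3.618]. Algebraic connectivity (smallest non-zero eigenvalue) = 0.382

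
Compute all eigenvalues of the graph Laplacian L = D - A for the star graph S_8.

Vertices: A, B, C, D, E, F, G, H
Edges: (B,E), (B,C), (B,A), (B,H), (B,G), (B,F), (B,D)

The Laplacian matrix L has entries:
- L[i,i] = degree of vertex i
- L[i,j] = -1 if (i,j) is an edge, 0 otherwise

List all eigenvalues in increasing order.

The star S_8 is the complete bipartite graph K_{1,7} (one hub of degree 7, 7 leaves of degree 1). The Laplacian spectrum of K_{p,q} is 0, p (multiplicity q−1), q (multiplicity p−1), p+q. With p = 1, q = 7: 0 once, 1 with multiplicity 6, and 8 once. (Check: trace L = sum of degrees = 14 = 6·1 + 8.)
Laplacian eigenvalues (increasing order): [0.0, 1.0, 1.0, 1.0, 1.0, 1.0, 1.0, 8.0]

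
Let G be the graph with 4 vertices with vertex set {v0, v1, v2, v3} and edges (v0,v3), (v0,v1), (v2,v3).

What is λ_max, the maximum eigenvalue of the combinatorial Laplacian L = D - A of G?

Degrees: deg(v0) = 2, deg(v1) = 1, deg(v2) = 1, deg(v3) = 2.
L = D − A with rows/columns ordered (v0, v1, v2, v3):
  [ 2, -1,  0, -1]
  [-1,  1,  0,  0]
  [ 0,  0,  1, -1]
  [-1,  0, -1,  2]
Characteristic polynomial: det(λI − L) = λ(λ² − 4λ + 2)(λ − 2).
Roots: λ = 0; (λ² − 4λ + 2) = 0 ⇒ λ = 2 ± √2 ≈ 0.5858, 3.4142; (λ − 2) = 0 ⇒ λ = 2.
(Check: the roots sum (with multiplicity) to 6, matching trace L = Σdeg = 2·3 = 6.)
Laplacian eigenvalues: [0.0, 0.5858, 2.0, 3.4142]. Largest eigenvalue (spectral radius) = 3.4142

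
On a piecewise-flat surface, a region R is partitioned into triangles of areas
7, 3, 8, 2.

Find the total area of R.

7 + 3 + 8 + 2 = 20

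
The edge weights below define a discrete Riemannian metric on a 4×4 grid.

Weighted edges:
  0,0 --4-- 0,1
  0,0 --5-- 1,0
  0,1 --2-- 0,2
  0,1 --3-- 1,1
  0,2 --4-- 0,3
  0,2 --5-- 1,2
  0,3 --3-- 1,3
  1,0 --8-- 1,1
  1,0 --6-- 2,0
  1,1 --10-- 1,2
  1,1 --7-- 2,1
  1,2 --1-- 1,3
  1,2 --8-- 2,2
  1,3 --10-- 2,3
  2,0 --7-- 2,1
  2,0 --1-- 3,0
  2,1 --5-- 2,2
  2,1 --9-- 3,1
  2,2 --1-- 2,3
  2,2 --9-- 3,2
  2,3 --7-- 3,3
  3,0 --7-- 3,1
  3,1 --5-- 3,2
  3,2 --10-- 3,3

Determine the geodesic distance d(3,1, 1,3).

Shortest path: 3,1 → 3,2 → 2,2 → 1,2 → 1,3, total weight = 23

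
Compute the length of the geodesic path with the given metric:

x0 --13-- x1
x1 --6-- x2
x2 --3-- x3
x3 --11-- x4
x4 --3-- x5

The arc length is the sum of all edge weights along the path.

Arc length = 13 + 6 + 3 + 11 + 3 = 36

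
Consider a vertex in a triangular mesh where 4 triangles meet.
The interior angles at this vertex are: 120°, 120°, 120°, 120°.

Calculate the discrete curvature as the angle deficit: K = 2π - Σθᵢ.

Sum of angles = 480°. K = 360° - 480° = -120°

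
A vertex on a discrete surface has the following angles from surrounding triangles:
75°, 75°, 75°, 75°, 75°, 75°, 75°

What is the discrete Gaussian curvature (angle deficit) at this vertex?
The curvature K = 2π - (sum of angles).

Sum of angles = 525°. K = 360° - 525° = -165° = -11π/12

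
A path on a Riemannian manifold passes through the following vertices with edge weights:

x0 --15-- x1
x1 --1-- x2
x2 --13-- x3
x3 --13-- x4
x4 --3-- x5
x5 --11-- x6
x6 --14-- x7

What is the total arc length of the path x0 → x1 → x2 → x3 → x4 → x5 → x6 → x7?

Arc length = 15 + 1 + 13 + 13 + 3 + 11 + 14 = 70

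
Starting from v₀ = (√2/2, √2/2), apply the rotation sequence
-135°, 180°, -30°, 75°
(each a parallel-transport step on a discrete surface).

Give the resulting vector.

Total rotation: (-135°) + 180° + (-30°) + 75° = 90°. Final vector: (-0.7071, 0.7071)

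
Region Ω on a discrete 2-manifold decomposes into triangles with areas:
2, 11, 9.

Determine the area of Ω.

2 + 11 + 9 = 22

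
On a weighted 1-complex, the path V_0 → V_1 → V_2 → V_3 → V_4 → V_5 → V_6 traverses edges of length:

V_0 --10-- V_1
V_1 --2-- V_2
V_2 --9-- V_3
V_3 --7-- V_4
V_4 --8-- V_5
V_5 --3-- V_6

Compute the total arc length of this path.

Arc length = 10 + 2 + 9 + 7 + 8 + 3 = 39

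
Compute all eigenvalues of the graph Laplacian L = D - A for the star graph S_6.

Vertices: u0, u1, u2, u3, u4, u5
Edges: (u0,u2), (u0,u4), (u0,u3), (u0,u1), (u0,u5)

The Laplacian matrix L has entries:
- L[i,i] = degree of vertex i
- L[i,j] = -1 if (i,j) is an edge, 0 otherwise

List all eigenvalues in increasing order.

The star S_6 is the complete bipartite graph K_{1,5} (one hub of degree 5, 5 leaves of degree 1). The Laplacian spectrum of K_{p,q} is 0, p (multiplicity q−1), q (multiplicity p−1), p+q. With p = 1, q = 5: 0 once, 1 with multiplicity 4, and 6 once. (Check: trace L = sum of degrees = 10 = 4·1 + 6.)
Laplacian eigenvalues (increasing order): [0.0, 1.0, 1.0, 1.0, 1.0, 6.0]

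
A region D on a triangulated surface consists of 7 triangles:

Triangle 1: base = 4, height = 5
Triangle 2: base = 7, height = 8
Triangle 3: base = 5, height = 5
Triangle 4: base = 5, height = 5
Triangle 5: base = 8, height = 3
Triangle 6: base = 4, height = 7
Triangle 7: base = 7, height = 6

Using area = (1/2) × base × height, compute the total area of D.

(1/2)×4×5 + (1/2)×7×8 + (1/2)×5×5 + (1/2)×5×5 + (1/2)×8×3 + (1/2)×4×7 + (1/2)×7×6 = 110.0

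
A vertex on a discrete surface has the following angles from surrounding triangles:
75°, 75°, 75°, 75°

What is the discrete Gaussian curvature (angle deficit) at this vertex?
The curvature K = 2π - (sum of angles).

Sum of angles = 300°. K = 360° - 300° = 60°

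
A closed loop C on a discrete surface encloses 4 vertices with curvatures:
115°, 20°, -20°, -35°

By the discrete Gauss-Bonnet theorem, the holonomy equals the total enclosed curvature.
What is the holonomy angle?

Holonomy = total enclosed curvature = 115° + 20° + (-20°) + (-35°) = 80°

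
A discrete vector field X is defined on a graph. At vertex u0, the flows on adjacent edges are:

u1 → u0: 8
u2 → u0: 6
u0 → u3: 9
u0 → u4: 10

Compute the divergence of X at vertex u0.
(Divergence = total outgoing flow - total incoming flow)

Divergence = sum of outgoing flows = (-8) + (-6) + 9 + 10 = 5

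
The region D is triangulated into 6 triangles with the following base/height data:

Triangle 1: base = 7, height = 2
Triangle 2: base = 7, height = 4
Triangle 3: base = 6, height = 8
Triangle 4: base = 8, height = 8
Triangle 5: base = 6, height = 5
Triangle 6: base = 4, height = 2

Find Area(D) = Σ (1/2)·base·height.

(1/2)×7×2 + (1/2)×7×4 + (1/2)×6×8 + (1/2)×8×8 + (1/2)×6×5 + (1/2)×4×2 = 96.0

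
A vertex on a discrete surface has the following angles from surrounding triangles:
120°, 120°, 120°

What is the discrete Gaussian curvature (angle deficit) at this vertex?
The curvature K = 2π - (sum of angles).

Sum of angles = 360°. K = 360° - 360° = 0°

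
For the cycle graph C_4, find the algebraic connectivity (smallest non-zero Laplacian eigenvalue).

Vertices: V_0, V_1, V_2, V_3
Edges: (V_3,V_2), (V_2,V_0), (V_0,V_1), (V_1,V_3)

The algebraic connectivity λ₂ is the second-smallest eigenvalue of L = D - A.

The cycle graph C_n has Laplacian eigenvalues λ_k = 2 − 2cos(2πk/n), k = 0, 1, …, n−1. Here n = 4:
k=0: 2 − 2cos(0) = 0.0; k=1: 2 − 2cos(π/2) = 2.0; k=2: 2 − 2cos(π) = 4.0; k=3: 2 − 2cos(3π/2) = 2.0.
Laplacian eigenvalues: [0.0, 2.0, 2.0, 4.0]. Algebraic connectivity (smallest non-zero eigenvalue) = 2.0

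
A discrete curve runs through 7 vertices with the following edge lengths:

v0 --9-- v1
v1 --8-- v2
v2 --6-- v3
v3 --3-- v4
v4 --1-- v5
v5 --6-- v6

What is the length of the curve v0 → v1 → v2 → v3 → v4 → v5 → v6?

Arc length = 9 + 8 + 6 + 3 + 1 + 6 = 33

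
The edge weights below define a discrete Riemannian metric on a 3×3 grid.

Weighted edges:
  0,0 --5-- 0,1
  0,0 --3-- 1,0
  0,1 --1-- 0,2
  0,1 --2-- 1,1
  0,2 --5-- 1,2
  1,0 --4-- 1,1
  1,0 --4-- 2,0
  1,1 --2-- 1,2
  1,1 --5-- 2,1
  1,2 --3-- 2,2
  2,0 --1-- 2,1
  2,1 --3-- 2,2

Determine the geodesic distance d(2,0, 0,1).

Shortest path: 2,0 → 2,1 → 1,1 → 0,1, total weight = 8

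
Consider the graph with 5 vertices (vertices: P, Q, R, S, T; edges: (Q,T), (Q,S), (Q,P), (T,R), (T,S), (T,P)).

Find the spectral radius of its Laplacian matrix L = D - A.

Degrees: deg(P) = 2, deg(Q) = 3, deg(R) = 1, deg(S) = 2, deg(T) = 4.
L = D − A with rows/columns ordered (P, Q, R, S, T):
  [ 2, -1,  0,  0, -1]
  [-1,  3,  0, -1, -1]
  [ 0,  0,  1,  0, -1]
  [ 0, -1,  0,  2, -1]
  [-1, -1, -1, -1,  4]
Characteristic polynomial: det(λI − L) = λ(λ − 1)(λ − 2)(λ − 4)(λ − 5).
Roots: λ = 0; (λ − 1) = 0 ⇒ λ = 1; (λ − 2) = 0 ⇒ λ = 2; (λ − 4) = 0 ⇒ λ = 4; (λ − 5) = 0 ⇒ λ = 5.
(Check: the roots sum (with multiplicity) to 12, matching trace L = Σdeg = 2·6 = 12.)
Laplacian eigenvalues: [0.0, 1.0, 2.0, 4.0, 5.0]. Largest eigenvalue (spectral radius) = 5.0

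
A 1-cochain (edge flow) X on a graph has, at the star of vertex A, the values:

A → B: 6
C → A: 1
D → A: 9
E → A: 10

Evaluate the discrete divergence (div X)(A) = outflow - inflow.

Divergence = sum of outgoing flows = 6 + (-1) + (-9) + (-10) = -14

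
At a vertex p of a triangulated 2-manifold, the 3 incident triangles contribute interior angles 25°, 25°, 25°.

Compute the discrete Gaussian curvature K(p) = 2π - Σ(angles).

Sum of angles = 75°. K = 360° - 75° = 285° = 19π/12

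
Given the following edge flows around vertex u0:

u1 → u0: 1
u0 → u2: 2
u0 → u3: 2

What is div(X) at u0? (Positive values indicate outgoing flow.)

Divergence = sum of outgoing flows = (-1) + 2 + 2 = 3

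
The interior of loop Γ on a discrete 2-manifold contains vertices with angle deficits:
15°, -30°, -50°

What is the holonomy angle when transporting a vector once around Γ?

Holonomy = total enclosed curvature = 15° + (-30°) + (-50°) = -65°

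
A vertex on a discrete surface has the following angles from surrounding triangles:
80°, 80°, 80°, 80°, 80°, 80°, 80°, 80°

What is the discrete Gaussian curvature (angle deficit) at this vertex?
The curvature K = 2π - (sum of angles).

Sum of angles = 640°. K = 360° - 640° = -280° = -14π/9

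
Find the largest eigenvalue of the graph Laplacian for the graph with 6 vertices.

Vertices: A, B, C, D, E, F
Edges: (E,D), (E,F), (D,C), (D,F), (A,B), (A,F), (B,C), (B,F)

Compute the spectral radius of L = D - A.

Degrees: deg(A) = 2, deg(B) = 3, deg(C) = 2, deg(D) = 3, deg(E) = 2, deg(F) = 4.
L = D − A with rows/columns ordered (A, B, C, D, E, F):
  [ 2, -1,  0,  0,  0, -1]
  [-1,  3, -1,  0,  0, -1]
  [ 0, -1,  2, -1,  0,  0]
  [ 0,  0, -1,  3, -1, -1]
  [ 0,  0,  0, -1,  2, -1]
  [-1, -1,  0, -1, -1,  4]
Characteristic polynomial: det(λI − L) = λ(λ² − 5λ + 5)(λ² − 7λ + 9)(λ − 4).
Roots: λ = 0; (λ² − 5λ + 5) = 0 ⇒ λ = (5 ± √5)/2 ≈ 1.382, 3.618; (λ² − 7λ + 9) = 0 ⇒ λ = (7 ± √13)/2 ≈ 1.6972, 5.3028; (λ − 4) = 0 ⇒ λ = 4.
(Check: the roots sum (with multiplicity) to 16, matching trace L = Σdeg = 2·8 = 16.)
Laplacian eigenvalues: [0.0, 1.382, 1.6972, 3.618, 4.0, 5.3028]. Largest eigenvalue (spectral radius) = 5.3028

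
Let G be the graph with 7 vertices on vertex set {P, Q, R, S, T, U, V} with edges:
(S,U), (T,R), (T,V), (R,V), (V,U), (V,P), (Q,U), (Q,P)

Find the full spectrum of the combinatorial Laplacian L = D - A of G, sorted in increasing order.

Degrees: deg(P) = 2, deg(Q) = 2, deg(R) = 2, deg(S) = 1, deg(T) = 2, deg(U) = 3, deg(V) = 4.
L = D − A with rows/columns ordered (P, Q, R, S, T, U, V):
  [ 2, -1,  0,  0,  0,  0, -1]
  [-1,  2,  0,  0,  0, -1,  0]
  [ 0,  0,  2,  0, -1,  0, -1]
  [ 0,  0,  0,  1,  0, -1,  0]
  [ 0,  0, -1,  0,  2,  0, -1]
  [ 0, -1,  0, -1,  0,  3, -1]
  [-1,  0, -1,  0, -1, -1,  4]
Characteristic polynomial: det(λI − L) = λ(λ² − 4λ + 2)(λ − 1)(λ² − 8λ + 14)(λ − 3).
Roots: λ = 0; (λ² − 4λ + 2) = 0 ⇒ λ = 2 ± √2 ≈ 0.5858, 3.4142; (λ − 1) = 0 ⇒ λ = 1; (λ² − 8λ + 14) = 0 ⇒ λ = 4 ± √2 ≈ 2.5858, 5.4142; (λ − 3) = 0 ⇒ λ = 3.
(Check: the roots sum (with multiplicity) to 16, matching trace L = Σdeg = 2·8 = 16.)
Laplacian eigenvalues (increasing order): [0.0, 0.5858, 1.0, 2.5858, 3.0, 3.4142, 5.4142]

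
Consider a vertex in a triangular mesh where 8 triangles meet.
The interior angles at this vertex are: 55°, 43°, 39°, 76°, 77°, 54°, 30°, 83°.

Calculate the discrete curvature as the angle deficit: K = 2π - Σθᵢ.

Sum of angles = 457°. K = 360° - 457° = -97° = -97π/180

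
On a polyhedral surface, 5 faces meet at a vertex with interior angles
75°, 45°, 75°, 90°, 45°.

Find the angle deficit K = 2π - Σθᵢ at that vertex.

Sum of angles = 330°. K = 360° - 330° = 30°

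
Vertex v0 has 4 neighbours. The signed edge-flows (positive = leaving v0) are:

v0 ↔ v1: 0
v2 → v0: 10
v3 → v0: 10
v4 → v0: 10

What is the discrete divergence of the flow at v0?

Divergence = sum of outgoing flows = 0 + (-10) + (-10) + (-10) = -30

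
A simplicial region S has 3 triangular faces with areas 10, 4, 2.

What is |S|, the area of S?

10 + 4 + 2 = 16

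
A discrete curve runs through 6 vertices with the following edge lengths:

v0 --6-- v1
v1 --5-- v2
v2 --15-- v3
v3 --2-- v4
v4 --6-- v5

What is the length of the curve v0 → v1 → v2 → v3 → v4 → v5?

Arc length = 6 + 5 + 15 + 2 + 6 = 34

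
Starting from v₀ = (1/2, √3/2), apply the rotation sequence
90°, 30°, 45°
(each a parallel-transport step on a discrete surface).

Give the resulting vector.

Total rotation: 90° + 30° + 45° = 165°. Final vector: (-0.7071, -0.7071)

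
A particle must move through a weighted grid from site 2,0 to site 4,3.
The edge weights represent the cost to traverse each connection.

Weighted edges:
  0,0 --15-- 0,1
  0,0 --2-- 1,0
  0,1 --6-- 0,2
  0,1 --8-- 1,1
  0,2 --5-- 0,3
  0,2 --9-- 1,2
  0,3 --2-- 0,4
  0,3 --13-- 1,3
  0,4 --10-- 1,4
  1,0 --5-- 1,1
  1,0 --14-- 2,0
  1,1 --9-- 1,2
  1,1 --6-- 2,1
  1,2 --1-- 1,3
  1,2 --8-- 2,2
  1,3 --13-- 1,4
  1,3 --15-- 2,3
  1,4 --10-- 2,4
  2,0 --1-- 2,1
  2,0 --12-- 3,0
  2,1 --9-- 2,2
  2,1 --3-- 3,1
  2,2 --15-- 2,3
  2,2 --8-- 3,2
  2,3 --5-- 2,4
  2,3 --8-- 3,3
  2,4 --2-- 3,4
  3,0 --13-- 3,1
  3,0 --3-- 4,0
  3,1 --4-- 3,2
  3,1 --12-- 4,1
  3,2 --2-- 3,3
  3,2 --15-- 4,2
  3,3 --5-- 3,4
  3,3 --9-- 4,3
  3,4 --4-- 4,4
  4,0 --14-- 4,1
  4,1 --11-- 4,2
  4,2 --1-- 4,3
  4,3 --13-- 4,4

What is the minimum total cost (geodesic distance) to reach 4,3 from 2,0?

Shortest path: 2,0 → 2,1 → 3,1 → 3,2 → 3,3 → 4,3, total weight = 19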